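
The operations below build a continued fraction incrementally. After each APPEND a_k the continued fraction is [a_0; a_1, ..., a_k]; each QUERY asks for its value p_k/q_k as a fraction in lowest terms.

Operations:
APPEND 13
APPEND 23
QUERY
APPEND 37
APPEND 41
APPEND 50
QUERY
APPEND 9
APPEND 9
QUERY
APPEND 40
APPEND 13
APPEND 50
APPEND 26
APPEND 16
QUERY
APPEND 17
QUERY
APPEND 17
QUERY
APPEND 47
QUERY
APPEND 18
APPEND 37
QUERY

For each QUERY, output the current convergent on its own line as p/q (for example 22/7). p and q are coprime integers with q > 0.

300/23
22807763/1748602
1874339963/143699959
20463452912303958/1568870857232269
349154600600115629/26768624039041519
5956091663114269651/456635479520938092
280285462766970789226/21488636161523131843
187170779057104744390829/14349815832478203648685

APPEND 13: p_0 = 13·1 + 0 = 13, q_0 = 13·0 + 1 = 1 → 13/1
APPEND 23: p_1 = 23·13 + 1 = 300, q_1 = 23·1 + 0 = 23 → 300/23
APPEND 37: p_2 = 37·300 + 13 = 11113, q_2 = 37·23 + 1 = 852 → 11113/852
APPEND 41: p_3 = 41·11113 + 300 = 455933, q_3 = 41·852 + 23 = 34955 → 455933/34955
APPEND 50: p_4 = 50·455933 + 11113 = 22807763, q_4 = 50·34955 + 852 = 1748602 → 22807763/1748602
APPEND 9: p_5 = 9·22807763 + 455933 = 205725800, q_5 = 9·1748602 + 34955 = 15772373 → 205725800/15772373
APPEND 9: p_6 = 9·205725800 + 22807763 = 1874339963, q_6 = 9·15772373 + 1748602 = 143699959 → 1874339963/143699959
APPEND 40: p_7 = 40·1874339963 + 205725800 = 75179324320, q_7 = 40·143699959 + 15772373 = 5763770733 → 75179324320/5763770733
APPEND 13: p_8 = 13·75179324320 + 1874339963 = 979205556123, q_8 = 13·5763770733 + 143699959 = 75072719488 → 979205556123/75072719488
APPEND 50: p_9 = 50·979205556123 + 75179324320 = 49035457130470, q_9 = 50·75072719488 + 5763770733 = 3759399745133 → 49035457130470/3759399745133
APPEND 26: p_10 = 26·49035457130470 + 979205556123 = 1275901090948343, q_10 = 26·3759399745133 + 75072719488 = 97819466092946 → 1275901090948343/97819466092946
APPEND 16: p_11 = 16·1275901090948343 + 49035457130470 = 20463452912303958, q_11 = 16·97819466092946 + 3759399745133 = 1568870857232269 → 20463452912303958/1568870857232269
APPEND 17: p_12 = 17·20463452912303958 + 1275901090948343 = 349154600600115629, q_12 = 17·1568870857232269 + 97819466092946 = 26768624039041519 → 349154600600115629/26768624039041519
APPEND 17: p_13 = 17·349154600600115629 + 20463452912303958 = 5956091663114269651, q_13 = 17·26768624039041519 + 1568870857232269 = 456635479520938092 → 5956091663114269651/456635479520938092
APPEND 47: p_14 = 47·5956091663114269651 + 349154600600115629 = 280285462766970789226, q_14 = 47·456635479520938092 + 26768624039041519 = 21488636161523131843 → 280285462766970789226/21488636161523131843
APPEND 18: p_15 = 18·280285462766970789226 + 5956091663114269651 = 5051094421468588475719, q_15 = 18·21488636161523131843 + 456635479520938092 = 387252086386937311266 → 5051094421468588475719/387252086386937311266
APPEND 37: p_16 = 37·5051094421468588475719 + 280285462766970789226 = 187170779057104744390829, q_16 = 37·387252086386937311266 + 21488636161523131843 = 14349815832478203648685 → 187170779057104744390829/14349815832478203648685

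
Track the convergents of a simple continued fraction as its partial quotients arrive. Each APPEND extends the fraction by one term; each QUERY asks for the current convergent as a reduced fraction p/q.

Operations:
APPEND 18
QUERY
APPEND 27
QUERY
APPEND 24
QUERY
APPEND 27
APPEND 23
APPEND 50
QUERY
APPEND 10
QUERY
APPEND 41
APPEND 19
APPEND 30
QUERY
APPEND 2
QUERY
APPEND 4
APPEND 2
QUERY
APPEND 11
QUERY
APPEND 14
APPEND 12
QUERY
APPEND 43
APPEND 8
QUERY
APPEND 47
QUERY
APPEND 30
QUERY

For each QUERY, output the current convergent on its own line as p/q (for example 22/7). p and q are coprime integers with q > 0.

18/1
487/27
11706/649
364933199/20232500
3656624323/202729299
85923307612072/4763730255359
174705715926865/9685973781438
1744198058565929/96701224543660
19970924815544751/1107221095361371
3396016670529854067/188280779810595619
1173876448496609192659/65081651407132311387
55318503133318891972297/3066949287463633849660
1660728970448063368361569/92073560275316147801187

APPEND 18: p_0 = 18·1 + 0 = 18, q_0 = 18·0 + 1 = 1 → 18/1
APPEND 27: p_1 = 27·18 + 1 = 487, q_1 = 27·1 + 0 = 27 → 487/27
APPEND 24: p_2 = 24·487 + 18 = 11706, q_2 = 24·27 + 1 = 649 → 11706/649
APPEND 27: p_3 = 27·11706 + 487 = 316549, q_3 = 27·649 + 27 = 17550 → 316549/17550
APPEND 23: p_4 = 23·316549 + 11706 = 7292333, q_4 = 23·17550 + 649 = 404299 → 7292333/404299
APPEND 50: p_5 = 50·7292333 + 316549 = 364933199, q_5 = 50·404299 + 17550 = 20232500 → 364933199/20232500
APPEND 10: p_6 = 10·364933199 + 7292333 = 3656624323, q_6 = 10·20232500 + 404299 = 202729299 → 3656624323/202729299
APPEND 41: p_7 = 41·3656624323 + 364933199 = 150286530442, q_7 = 41·202729299 + 20232500 = 8332133759 → 150286530442/8332133759
APPEND 19: p_8 = 19·150286530442 + 3656624323 = 2859100702721, q_8 = 19·8332133759 + 202729299 = 158513270720 → 2859100702721/158513270720
APPEND 30: p_9 = 30·2859100702721 + 150286530442 = 85923307612072, q_9 = 30·158513270720 + 8332133759 = 4763730255359 → 85923307612072/4763730255359
APPEND 2: p_10 = 2·85923307612072 + 2859100702721 = 174705715926865, q_10 = 2·4763730255359 + 158513270720 = 9685973781438 → 174705715926865/9685973781438
APPEND 4: p_11 = 4·174705715926865 + 85923307612072 = 784746171319532, q_11 = 4·9685973781438 + 4763730255359 = 43507625381111 → 784746171319532/43507625381111
APPEND 2: p_12 = 2·784746171319532 + 174705715926865 = 1744198058565929, q_12 = 2·43507625381111 + 9685973781438 = 96701224543660 → 1744198058565929/96701224543660
APPEND 11: p_13 = 11·1744198058565929 + 784746171319532 = 19970924815544751, q_13 = 11·96701224543660 + 43507625381111 = 1107221095361371 → 19970924815544751/1107221095361371
APPEND 14: p_14 = 14·19970924815544751 + 1744198058565929 = 281337145476192443, q_14 = 14·1107221095361371 + 96701224543660 = 15597796559602854 → 281337145476192443/15597796559602854
APPEND 12: p_15 = 12·281337145476192443 + 19970924815544751 = 3396016670529854067, q_15 = 12·15597796559602854 + 1107221095361371 = 188280779810595619 → 3396016670529854067/188280779810595619
APPEND 43: p_16 = 43·3396016670529854067 + 281337145476192443 = 146310053978259917324, q_16 = 43·188280779810595619 + 15597796559602854 = 8111671328415214471 → 146310053978259917324/8111671328415214471
APPEND 8: p_17 = 8·146310053978259917324 + 3396016670529854067 = 1173876448496609192659, q_17 = 8·8111671328415214471 + 188280779810595619 = 65081651407132311387 → 1173876448496609192659/65081651407132311387
APPEND 47: p_18 = 47·1173876448496609192659 + 146310053978259917324 = 55318503133318891972297, q_18 = 47·65081651407132311387 + 8111671328415214471 = 3066949287463633849660 → 55318503133318891972297/3066949287463633849660
APPEND 30: p_19 = 30·55318503133318891972297 + 1173876448496609192659 = 1660728970448063368361569, q_19 = 30·3066949287463633849660 + 65081651407132311387 = 92073560275316147801187 → 1660728970448063368361569/92073560275316147801187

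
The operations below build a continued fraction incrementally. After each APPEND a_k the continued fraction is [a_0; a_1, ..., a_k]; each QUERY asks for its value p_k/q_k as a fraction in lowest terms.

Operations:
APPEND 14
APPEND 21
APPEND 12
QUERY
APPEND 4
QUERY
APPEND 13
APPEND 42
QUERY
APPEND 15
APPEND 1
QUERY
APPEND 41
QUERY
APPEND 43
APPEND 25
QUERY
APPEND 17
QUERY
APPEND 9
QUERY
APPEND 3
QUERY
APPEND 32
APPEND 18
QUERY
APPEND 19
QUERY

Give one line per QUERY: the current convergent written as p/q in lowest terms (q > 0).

3554/253
14511/1033
8086785/575677
129580757/9224514
5434305009/386853911
5850551708609/416485421086
99693183742497/7096896101149
903089205391082/64288550331427
2808960799915743/199962547095430
1637025987248423187/116535583580028796
31194283592522735411/2220639178077932311

APPEND 14: p_0 = 14·1 + 0 = 14, q_0 = 14·0 + 1 = 1 → 14/1
APPEND 21: p_1 = 21·14 + 1 = 295, q_1 = 21·1 + 0 = 21 → 295/21
APPEND 12: p_2 = 12·295 + 14 = 3554, q_2 = 12·21 + 1 = 253 → 3554/253
APPEND 4: p_3 = 4·3554 + 295 = 14511, q_3 = 4·253 + 21 = 1033 → 14511/1033
APPEND 13: p_4 = 13·14511 + 3554 = 192197, q_4 = 13·1033 + 253 = 13682 → 192197/13682
APPEND 42: p_5 = 42·192197 + 14511 = 8086785, q_5 = 42·13682 + 1033 = 575677 → 8086785/575677
APPEND 15: p_6 = 15·8086785 + 192197 = 121493972, q_6 = 15·575677 + 13682 = 8648837 → 121493972/8648837
APPEND 1: p_7 = 1·121493972 + 8086785 = 129580757, q_7 = 1·8648837 + 575677 = 9224514 → 129580757/9224514
APPEND 41: p_8 = 41·129580757 + 121493972 = 5434305009, q_8 = 41·9224514 + 8648837 = 386853911 → 5434305009/386853911
APPEND 43: p_9 = 43·5434305009 + 129580757 = 233804696144, q_9 = 43·386853911 + 9224514 = 16643942687 → 233804696144/16643942687
APPEND 25: p_10 = 25·233804696144 + 5434305009 = 5850551708609, q_10 = 25·16643942687 + 386853911 = 416485421086 → 5850551708609/416485421086
APPEND 17: p_11 = 17·5850551708609 + 233804696144 = 99693183742497, q_11 = 17·416485421086 + 16643942687 = 7096896101149 → 99693183742497/7096896101149
APPEND 9: p_12 = 9·99693183742497 + 5850551708609 = 903089205391082, q_12 = 9·7096896101149 + 416485421086 = 64288550331427 → 903089205391082/64288550331427
APPEND 3: p_13 = 3·903089205391082 + 99693183742497 = 2808960799915743, q_13 = 3·64288550331427 + 7096896101149 = 199962547095430 → 2808960799915743/199962547095430
APPEND 32: p_14 = 32·2808960799915743 + 903089205391082 = 90789834802694858, q_14 = 32·199962547095430 + 64288550331427 = 6463090057385187 → 90789834802694858/6463090057385187
APPEND 18: p_15 = 18·90789834802694858 + 2808960799915743 = 1637025987248423187, q_15 = 18·6463090057385187 + 199962547095430 = 116535583580028796 → 1637025987248423187/116535583580028796
APPEND 19: p_16 = 19·1637025987248423187 + 90789834802694858 = 31194283592522735411, q_16 = 19·116535583580028796 + 6463090057385187 = 2220639178077932311 → 31194283592522735411/2220639178077932311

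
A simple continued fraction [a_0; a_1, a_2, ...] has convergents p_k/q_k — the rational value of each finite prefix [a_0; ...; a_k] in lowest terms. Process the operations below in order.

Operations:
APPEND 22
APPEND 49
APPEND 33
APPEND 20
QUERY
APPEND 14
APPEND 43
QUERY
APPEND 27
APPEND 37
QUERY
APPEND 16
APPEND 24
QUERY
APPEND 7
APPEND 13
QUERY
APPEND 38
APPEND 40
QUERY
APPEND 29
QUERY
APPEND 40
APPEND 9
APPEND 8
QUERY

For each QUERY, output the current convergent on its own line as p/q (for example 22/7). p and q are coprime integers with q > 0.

713659/32409
431868424/19612201
432239417635/19629048728
166692267172747/7569903394784
15425746094926743/700520844257575
23509510745238203783/1067624360856887855
682363163736886491633/30987779560850063552
1999675537706006036377583/90810155132511538893671

APPEND 22: p_0 = 22·1 + 0 = 22, q_0 = 22·0 + 1 = 1 → 22/1
APPEND 49: p_1 = 49·22 + 1 = 1079, q_1 = 49·1 + 0 = 49 → 1079/49
APPEND 33: p_2 = 33·1079 + 22 = 35629, q_2 = 33·49 + 1 = 1618 → 35629/1618
APPEND 20: p_3 = 20·35629 + 1079 = 713659, q_3 = 20·1618 + 49 = 32409 → 713659/32409
APPEND 14: p_4 = 14·713659 + 35629 = 10026855, q_4 = 14·32409 + 1618 = 455344 → 10026855/455344
APPEND 43: p_5 = 43·10026855 + 713659 = 431868424, q_5 = 43·455344 + 32409 = 19612201 → 431868424/19612201
APPEND 27: p_6 = 27·431868424 + 10026855 = 11670474303, q_6 = 27·19612201 + 455344 = 529984771 → 11670474303/529984771
APPEND 37: p_7 = 37·11670474303 + 431868424 = 432239417635, q_7 = 37·529984771 + 19612201 = 19629048728 → 432239417635/19629048728
APPEND 16: p_8 = 16·432239417635 + 11670474303 = 6927501156463, q_8 = 16·19629048728 + 529984771 = 314594764419 → 6927501156463/314594764419
APPEND 24: p_9 = 24·6927501156463 + 432239417635 = 166692267172747, q_9 = 24·314594764419 + 19629048728 = 7569903394784 → 166692267172747/7569903394784
APPEND 7: p_10 = 7·166692267172747 + 6927501156463 = 1173773371365692, q_10 = 7·7569903394784 + 314594764419 = 53303918527907 → 1173773371365692/53303918527907
APPEND 13: p_11 = 13·1173773371365692 + 166692267172747 = 15425746094926743, q_11 = 13·53303918527907 + 7569903394784 = 700520844257575 → 15425746094926743/700520844257575
APPEND 38: p_12 = 38·15425746094926743 + 1173773371365692 = 587352124978581926, q_12 = 38·700520844257575 + 53303918527907 = 26673096000315757 → 587352124978581926/26673096000315757
APPEND 40: p_13 = 40·587352124978581926 + 15425746094926743 = 23509510745238203783, q_13 = 40·26673096000315757 + 700520844257575 = 1067624360856887855 → 23509510745238203783/1067624360856887855
APPEND 29: p_14 = 29·23509510745238203783 + 587352124978581926 = 682363163736886491633, q_14 = 29·1067624360856887855 + 26673096000315757 = 30987779560850063552 → 682363163736886491633/30987779560850063552
APPEND 40: p_15 = 40·682363163736886491633 + 23509510745238203783 = 27318036060220697869103, q_15 = 40·30987779560850063552 + 1067624360856887855 = 1240578806794859429935 → 27318036060220697869103/1240578806794859429935
APPEND 9: p_16 = 9·27318036060220697869103 + 682363163736886491633 = 246544687705723167313560, q_16 = 9·1240578806794859429935 + 30987779560850063552 = 11196197040714584932967 → 246544687705723167313560/11196197040714584932967
APPEND 8: p_17 = 8·246544687705723167313560 + 27318036060220697869103 = 1999675537706006036377583, q_17 = 8·11196197040714584932967 + 1240578806794859429935 = 90810155132511538893671 → 1999675537706006036377583/90810155132511538893671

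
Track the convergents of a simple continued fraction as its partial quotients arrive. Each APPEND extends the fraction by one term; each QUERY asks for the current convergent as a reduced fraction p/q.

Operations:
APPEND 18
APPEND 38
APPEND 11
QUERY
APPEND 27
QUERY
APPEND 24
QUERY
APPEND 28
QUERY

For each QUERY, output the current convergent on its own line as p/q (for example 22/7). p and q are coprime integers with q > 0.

7553/419
204616/11351
4918337/272843
137918052/7650955

APPEND 18: p_0 = 18·1 + 0 = 18, q_0 = 18·0 + 1 = 1 → 18/1
APPEND 38: p_1 = 38·18 + 1 = 685, q_1 = 38·1 + 0 = 38 → 685/38
APPEND 11: p_2 = 11·685 + 18 = 7553, q_2 = 11·38 + 1 = 419 → 7553/419
APPEND 27: p_3 = 27·7553 + 685 = 204616, q_3 = 27·419 + 38 = 11351 → 204616/11351
APPEND 24: p_4 = 24·204616 + 7553 = 4918337, q_4 = 24·11351 + 419 = 272843 → 4918337/272843
APPEND 28: p_5 = 28·4918337 + 204616 = 137918052, q_5 = 28·272843 + 11351 = 7650955 → 137918052/7650955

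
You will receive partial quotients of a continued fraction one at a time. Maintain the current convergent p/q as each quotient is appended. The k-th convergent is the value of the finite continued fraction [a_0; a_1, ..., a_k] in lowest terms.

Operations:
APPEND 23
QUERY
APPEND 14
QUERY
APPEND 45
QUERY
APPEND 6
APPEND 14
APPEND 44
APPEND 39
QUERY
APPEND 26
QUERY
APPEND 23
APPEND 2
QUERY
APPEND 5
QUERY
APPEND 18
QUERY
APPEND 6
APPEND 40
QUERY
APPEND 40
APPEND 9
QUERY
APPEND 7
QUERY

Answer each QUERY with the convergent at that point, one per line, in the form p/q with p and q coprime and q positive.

23/1
323/14
14558/631
2135850753/92576027
55586853137/2409349066
2616853798945/113424558156
14364902467629/622630395325
261185098216267/11320771674006
63520204768825507/2753211189248446
22945027200971895106/994526164662643255
163157580073048051253/7071880147468879986

APPEND 23: p_0 = 23·1 + 0 = 23, q_0 = 23·0 + 1 = 1 → 23/1
APPEND 14: p_1 = 14·23 + 1 = 323, q_1 = 14·1 + 0 = 14 → 323/14
APPEND 45: p_2 = 45·323 + 23 = 14558, q_2 = 45·14 + 1 = 631 → 14558/631
APPEND 6: p_3 = 6·14558 + 323 = 87671, q_3 = 6·631 + 14 = 3800 → 87671/3800
APPEND 14: p_4 = 14·87671 + 14558 = 1241952, q_4 = 14·3800 + 631 = 53831 → 1241952/53831
APPEND 44: p_5 = 44·1241952 + 87671 = 54733559, q_5 = 44·53831 + 3800 = 2372364 → 54733559/2372364
APPEND 39: p_6 = 39·54733559 + 1241952 = 2135850753, q_6 = 39·2372364 + 53831 = 92576027 → 2135850753/92576027
APPEND 26: p_7 = 26·2135850753 + 54733559 = 55586853137, q_7 = 26·92576027 + 2372364 = 2409349066 → 55586853137/2409349066
APPEND 23: p_8 = 23·55586853137 + 2135850753 = 1280633472904, q_8 = 23·2409349066 + 92576027 = 55507604545 → 1280633472904/55507604545
APPEND 2: p_9 = 2·1280633472904 + 55586853137 = 2616853798945, q_9 = 2·55507604545 + 2409349066 = 113424558156 → 2616853798945/113424558156
APPEND 5: p_10 = 5·2616853798945 + 1280633472904 = 14364902467629, q_10 = 5·113424558156 + 55507604545 = 622630395325 → 14364902467629/622630395325
APPEND 18: p_11 = 18·14364902467629 + 2616853798945 = 261185098216267, q_11 = 18·622630395325 + 113424558156 = 11320771674006 → 261185098216267/11320771674006
APPEND 6: p_12 = 6·261185098216267 + 14364902467629 = 1581475491765231, q_12 = 6·11320771674006 + 622630395325 = 68547260439361 → 1581475491765231/68547260439361
APPEND 40: p_13 = 40·1581475491765231 + 261185098216267 = 63520204768825507, q_13 = 40·68547260439361 + 11320771674006 = 2753211189248446 → 63520204768825507/2753211189248446
APPEND 40: p_14 = 40·63520204768825507 + 1581475491765231 = 2542389666244785511, q_14 = 40·2753211189248446 + 68547260439361 = 110196994830377201 → 2542389666244785511/110196994830377201
APPEND 9: p_15 = 9·2542389666244785511 + 63520204768825507 = 22945027200971895106, q_15 = 9·110196994830377201 + 2753211189248446 = 994526164662643255 → 22945027200971895106/994526164662643255
APPEND 7: p_16 = 7·22945027200971895106 + 2542389666244785511 = 163157580073048051253, q_16 = 7·994526164662643255 + 110196994830377201 = 7071880147468879986 → 163157580073048051253/7071880147468879986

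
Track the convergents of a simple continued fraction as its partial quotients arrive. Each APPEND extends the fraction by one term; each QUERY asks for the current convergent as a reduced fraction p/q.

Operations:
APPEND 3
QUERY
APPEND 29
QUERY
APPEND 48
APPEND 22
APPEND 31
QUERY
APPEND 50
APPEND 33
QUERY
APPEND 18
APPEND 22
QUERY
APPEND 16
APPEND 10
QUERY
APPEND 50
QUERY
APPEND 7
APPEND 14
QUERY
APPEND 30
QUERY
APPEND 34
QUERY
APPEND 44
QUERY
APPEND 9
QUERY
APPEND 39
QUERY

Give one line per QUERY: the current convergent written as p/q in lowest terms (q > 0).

APPEND 3: p_0 = 3·1 + 0 = 3, q_0 = 3·0 + 1 = 1 → 3/1
APPEND 29: p_1 = 29·3 + 1 = 88, q_1 = 29·1 + 0 = 29 → 88/29
APPEND 48: p_2 = 48·88 + 3 = 4227, q_2 = 48·29 + 1 = 1393 → 4227/1393
APPEND 22: p_3 = 22·4227 + 88 = 93082, q_3 = 22·1393 + 29 = 30675 → 93082/30675
APPEND 31: p_4 = 31·93082 + 4227 = 2889769, q_4 = 31·30675 + 1393 = 952318 → 2889769/952318
APPEND 50: p_5 = 50·2889769 + 93082 = 144581532, q_5 = 50·952318 + 30675 = 47646575 → 144581532/47646575
APPEND 33: p_6 = 33·144581532 + 2889769 = 4774080325, q_6 = 33·47646575 + 952318 = 1573289293 → 4774080325/1573289293
APPEND 18: p_7 = 18·4774080325 + 144581532 = 86078027382, q_7 = 18·1573289293 + 47646575 = 28366853849 → 86078027382/28366853849
APPEND 22: p_8 = 22·86078027382 + 4774080325 = 1898490682729, q_8 = 22·28366853849 + 1573289293 = 625644073971 → 1898490682729/625644073971
APPEND 16: p_9 = 16·1898490682729 + 86078027382 = 30461928951046, q_9 = 16·625644073971 + 28366853849 = 10038672037385 → 30461928951046/10038672037385
APPEND 10: p_10 = 10·30461928951046 + 1898490682729 = 306517780193189, q_10 = 10·10038672037385 + 625644073971 = 101012364447821 → 306517780193189/101012364447821
APPEND 50: p_11 = 50·306517780193189 + 30461928951046 = 15356350938610496, q_11 = 50·101012364447821 + 10038672037385 = 5060656894428435 → 15356350938610496/5060656894428435
APPEND 7: p_12 = 7·15356350938610496 + 306517780193189 = 107800974350466661, q_12 = 7·5060656894428435 + 101012364447821 = 35525610625446866 → 107800974350466661/35525610625446866
APPEND 14: p_13 = 14·107800974350466661 + 15356350938610496 = 1524569991845143750, q_13 = 14·35525610625446866 + 5060656894428435 = 502419205650684559 → 1524569991845143750/502419205650684559
APPEND 30: p_14 = 30·1524569991845143750 + 107800974350466661 = 45844900729704779161, q_14 = 30·502419205650684559 + 35525610625446866 = 15108101780145983636 → 45844900729704779161/15108101780145983636
APPEND 34: p_15 = 34·45844900729704779161 + 1524569991845143750 = 1560251194801807635224, q_15 = 34·15108101780145983636 + 502419205650684559 = 514177879730614128183 → 1560251194801807635224/514177879730614128183
APPEND 44: p_16 = 44·1560251194801807635224 + 45844900729704779161 = 68696897472009240729017, q_16 = 44·514177879730614128183 + 15108101780145983636 = 22638934809927167623688 → 68696897472009240729017/22638934809927167623688
APPEND 9: p_17 = 9·68696897472009240729017 + 1560251194801807635224 = 619832328442884974196377, q_17 = 9·22638934809927167623688 + 514177879730614128183 = 204264591169075122741375 → 619832328442884974196377/204264591169075122741375
APPEND 39: p_18 = 39·619832328442884974196377 + 68696897472009240729017 = 24242157706744523234387720, q_18 = 39·204264591169075122741375 + 22638934809927167623688 = 7988957990403856954537313 → 24242157706744523234387720/7988957990403856954537313

3/1
88/29
2889769/952318
4774080325/1573289293
1898490682729/625644073971
306517780193189/101012364447821
15356350938610496/5060656894428435
1524569991845143750/502419205650684559
45844900729704779161/15108101780145983636
1560251194801807635224/514177879730614128183
68696897472009240729017/22638934809927167623688
619832328442884974196377/204264591169075122741375
24242157706744523234387720/7988957990403856954537313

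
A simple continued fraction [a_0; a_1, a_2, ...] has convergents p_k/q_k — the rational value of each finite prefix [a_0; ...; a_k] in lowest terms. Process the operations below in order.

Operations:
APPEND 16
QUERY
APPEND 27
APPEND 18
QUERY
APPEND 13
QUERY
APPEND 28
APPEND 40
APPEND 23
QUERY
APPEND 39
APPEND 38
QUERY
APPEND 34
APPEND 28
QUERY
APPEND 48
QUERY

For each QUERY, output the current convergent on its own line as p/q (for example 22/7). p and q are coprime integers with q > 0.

16/1
7810/487
101963/6358
2638960003/164554865
3917932975523/244306443119
3736675079158539/233003934315331
179493716554830694/11192501690988467

APPEND 16: p_0 = 16·1 + 0 = 16, q_0 = 16·0 + 1 = 1 → 16/1
APPEND 27: p_1 = 27·16 + 1 = 433, q_1 = 27·1 + 0 = 27 → 433/27
APPEND 18: p_2 = 18·433 + 16 = 7810, q_2 = 18·27 + 1 = 487 → 7810/487
APPEND 13: p_3 = 13·7810 + 433 = 101963, q_3 = 13·487 + 27 = 6358 → 101963/6358
APPEND 28: p_4 = 28·101963 + 7810 = 2862774, q_4 = 28·6358 + 487 = 178511 → 2862774/178511
APPEND 40: p_5 = 40·2862774 + 101963 = 114612923, q_5 = 40·178511 + 6358 = 7146798 → 114612923/7146798
APPEND 23: p_6 = 23·114612923 + 2862774 = 2638960003, q_6 = 23·7146798 + 178511 = 164554865 → 2638960003/164554865
APPEND 39: p_7 = 39·2638960003 + 114612923 = 103034053040, q_7 = 39·164554865 + 7146798 = 6424786533 → 103034053040/6424786533
APPEND 38: p_8 = 38·103034053040 + 2638960003 = 3917932975523, q_8 = 38·6424786533 + 164554865 = 244306443119 → 3917932975523/244306443119
APPEND 34: p_9 = 34·3917932975523 + 103034053040 = 133312755220822, q_9 = 34·244306443119 + 6424786533 = 8312843852579 → 133312755220822/8312843852579
APPEND 28: p_10 = 28·133312755220822 + 3917932975523 = 3736675079158539, q_10 = 28·8312843852579 + 244306443119 = 233003934315331 → 3736675079158539/233003934315331
APPEND 48: p_11 = 48·3736675079158539 + 133312755220822 = 179493716554830694, q_11 = 48·233003934315331 + 8312843852579 = 11192501690988467 → 179493716554830694/11192501690988467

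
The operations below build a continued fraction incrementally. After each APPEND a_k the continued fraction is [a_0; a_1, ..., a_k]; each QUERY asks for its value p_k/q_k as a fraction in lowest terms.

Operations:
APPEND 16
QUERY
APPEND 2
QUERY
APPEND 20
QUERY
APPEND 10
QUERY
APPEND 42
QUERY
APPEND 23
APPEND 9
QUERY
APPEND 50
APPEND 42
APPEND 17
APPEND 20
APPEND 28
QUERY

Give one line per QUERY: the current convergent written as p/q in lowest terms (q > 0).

16/1
33/2
676/41
6793/412
285982/17345
59545393/3611468
1200947172864484/72838251054797

APPEND 16: p_0 = 16·1 + 0 = 16, q_0 = 16·0 + 1 = 1 → 16/1
APPEND 2: p_1 = 2·16 + 1 = 33, q_1 = 2·1 + 0 = 2 → 33/2
APPEND 20: p_2 = 20·33 + 16 = 676, q_2 = 20·2 + 1 = 41 → 676/41
APPEND 10: p_3 = 10·676 + 33 = 6793, q_3 = 10·41 + 2 = 412 → 6793/412
APPEND 42: p_4 = 42·6793 + 676 = 285982, q_4 = 42·412 + 41 = 17345 → 285982/17345
APPEND 23: p_5 = 23·285982 + 6793 = 6584379, q_5 = 23·17345 + 412 = 399347 → 6584379/399347
APPEND 9: p_6 = 9·6584379 + 285982 = 59545393, q_6 = 9·399347 + 17345 = 3611468 → 59545393/3611468
APPEND 50: p_7 = 50·59545393 + 6584379 = 2983854029, q_7 = 50·3611468 + 399347 = 180972747 → 2983854029/180972747
APPEND 42: p_8 = 42·2983854029 + 59545393 = 125381414611, q_8 = 42·180972747 + 3611468 = 7604466842 → 125381414611/7604466842
APPEND 17: p_9 = 17·125381414611 + 2983854029 = 2134467902416, q_9 = 17·7604466842 + 180972747 = 129456909061 → 2134467902416/129456909061
APPEND 20: p_10 = 20·2134467902416 + 125381414611 = 42814739462931, q_10 = 20·129456909061 + 7604466842 = 2596742648062 → 42814739462931/2596742648062
APPEND 28: p_11 = 28·42814739462931 + 2134467902416 = 1200947172864484, q_11 = 28·2596742648062 + 129456909061 = 72838251054797 → 1200947172864484/72838251054797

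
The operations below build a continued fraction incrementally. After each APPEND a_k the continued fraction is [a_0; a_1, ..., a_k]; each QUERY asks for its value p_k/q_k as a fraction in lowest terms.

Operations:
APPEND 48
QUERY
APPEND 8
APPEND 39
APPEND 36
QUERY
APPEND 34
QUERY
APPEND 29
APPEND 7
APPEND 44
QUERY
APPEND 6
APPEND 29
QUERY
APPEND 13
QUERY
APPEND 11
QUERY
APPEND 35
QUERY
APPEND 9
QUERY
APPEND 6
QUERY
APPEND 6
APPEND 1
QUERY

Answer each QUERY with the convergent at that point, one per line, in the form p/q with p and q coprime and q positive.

APPEND 48: p_0 = 48·1 + 0 = 48, q_0 = 48·0 + 1 = 1 → 48/1
APPEND 8: p_1 = 8·48 + 1 = 385, q_1 = 8·1 + 0 = 8 → 385/8
APPEND 39: p_2 = 39·385 + 48 = 15063, q_2 = 39·8 + 1 = 313 → 15063/313
APPEND 36: p_3 = 36·15063 + 385 = 542653, q_3 = 36·313 + 8 = 11276 → 542653/11276
APPEND 34: p_4 = 34·542653 + 15063 = 18465265, q_4 = 34·11276 + 313 = 383697 → 18465265/383697
APPEND 29: p_5 = 29·18465265 + 542653 = 536035338, q_5 = 29·383697 + 11276 = 11138489 → 536035338/11138489
APPEND 7: p_6 = 7·536035338 + 18465265 = 3770712631, q_6 = 7·11138489 + 383697 = 78353120 → 3770712631/78353120
APPEND 44: p_7 = 44·3770712631 + 536035338 = 166447391102, q_7 = 44·78353120 + 11138489 = 3458675769 → 166447391102/3458675769
APPEND 6: p_8 = 6·166447391102 + 3770712631 = 1002455059243, q_8 = 6·3458675769 + 78353120 = 20830407734 → 1002455059243/20830407734
APPEND 29: p_9 = 29·1002455059243 + 166447391102 = 29237644109149, q_9 = 29·20830407734 + 3458675769 = 607540500055 → 29237644109149/607540500055
APPEND 13: p_10 = 13·29237644109149 + 1002455059243 = 381091828478180, q_10 = 13·607540500055 + 20830407734 = 7918856908449 → 381091828478180/7918856908449
APPEND 11: p_11 = 11·381091828478180 + 29237644109149 = 4221247757369129, q_11 = 11·7918856908449 + 607540500055 = 87714966492994 → 4221247757369129/87714966492994
APPEND 35: p_12 = 35·4221247757369129 + 381091828478180 = 148124763336397695, q_12 = 35·87714966492994 + 7918856908449 = 3077942684163239 → 148124763336397695/3077942684163239
APPEND 9: p_13 = 9·148124763336397695 + 4221247757369129 = 1337344117784948384, q_13 = 9·3077942684163239 + 87714966492994 = 27789199123962145 → 1337344117784948384/27789199123962145
APPEND 6: p_14 = 6·1337344117784948384 + 148124763336397695 = 8172189470046087999, q_14 = 6·27789199123962145 + 3077942684163239 = 169813137427936109 → 8172189470046087999/169813137427936109
APPEND 6: p_15 = 6·8172189470046087999 + 1337344117784948384 = 50370480938061476378, q_15 = 6·169813137427936109 + 27789199123962145 = 1046668023691578799 → 50370480938061476378/1046668023691578799
APPEND 1: p_16 = 1·50370480938061476378 + 8172189470046087999 = 58542670408107564377, q_16 = 1·1046668023691578799 + 169813137427936109 = 1216481161119514908 → 58542670408107564377/1216481161119514908

48/1
542653/11276
18465265/383697
166447391102/3458675769
29237644109149/607540500055
381091828478180/7918856908449
4221247757369129/87714966492994
148124763336397695/3077942684163239
1337344117784948384/27789199123962145
8172189470046087999/169813137427936109
58542670408107564377/1216481161119514908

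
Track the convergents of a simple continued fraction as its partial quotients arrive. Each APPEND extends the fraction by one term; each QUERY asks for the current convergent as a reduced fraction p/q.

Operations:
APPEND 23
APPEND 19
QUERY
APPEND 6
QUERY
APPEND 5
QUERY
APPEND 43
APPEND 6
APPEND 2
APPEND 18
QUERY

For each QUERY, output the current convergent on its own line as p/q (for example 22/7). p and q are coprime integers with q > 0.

438/19
2651/115
13693/594
142454641/6179658

APPEND 23: p_0 = 23·1 + 0 = 23, q_0 = 23·0 + 1 = 1 → 23/1
APPEND 19: p_1 = 19·23 + 1 = 438, q_1 = 19·1 + 0 = 19 → 438/19
APPEND 6: p_2 = 6·438 + 23 = 2651, q_2 = 6·19 + 1 = 115 → 2651/115
APPEND 5: p_3 = 5·2651 + 438 = 13693, q_3 = 5·115 + 19 = 594 → 13693/594
APPEND 43: p_4 = 43·13693 + 2651 = 591450, q_4 = 43·594 + 115 = 25657 → 591450/25657
APPEND 6: p_5 = 6·591450 + 13693 = 3562393, q_5 = 6·25657 + 594 = 154536 → 3562393/154536
APPEND 2: p_6 = 2·3562393 + 591450 = 7716236, q_6 = 2·154536 + 25657 = 334729 → 7716236/334729
APPEND 18: p_7 = 18·7716236 + 3562393 = 142454641, q_7 = 18·334729 + 154536 = 6179658 → 142454641/6179658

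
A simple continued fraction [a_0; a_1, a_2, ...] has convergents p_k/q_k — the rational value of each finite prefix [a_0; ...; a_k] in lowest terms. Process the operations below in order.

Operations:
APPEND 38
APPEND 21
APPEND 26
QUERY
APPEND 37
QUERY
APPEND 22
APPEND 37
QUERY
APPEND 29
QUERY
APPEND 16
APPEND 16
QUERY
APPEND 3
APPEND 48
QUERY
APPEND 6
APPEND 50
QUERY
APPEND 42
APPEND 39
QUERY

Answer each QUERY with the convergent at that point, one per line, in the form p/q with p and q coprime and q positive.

APPEND 38: p_0 = 38·1 + 0 = 38, q_0 = 38·0 + 1 = 1 → 38/1
APPEND 21: p_1 = 21·38 + 1 = 799, q_1 = 21·1 + 0 = 21 → 799/21
APPEND 26: p_2 = 26·799 + 38 = 20812, q_2 = 26·21 + 1 = 547 → 20812/547
APPEND 37: p_3 = 37·20812 + 799 = 770843, q_3 = 37·547 + 21 = 20260 → 770843/20260
APPEND 22: p_4 = 22·770843 + 20812 = 16979358, q_4 = 22·20260 + 547 = 446267 → 16979358/446267
APPEND 37: p_5 = 37·16979358 + 770843 = 629007089, q_5 = 37·446267 + 20260 = 16532139 → 629007089/16532139
APPEND 29: p_6 = 29·629007089 + 16979358 = 18258184939, q_6 = 29·16532139 + 446267 = 479878298 → 18258184939/479878298
APPEND 16: p_7 = 16·18258184939 + 629007089 = 292759966113, q_7 = 16·479878298 + 16532139 = 7694584907 → 292759966113/7694584907
APPEND 16: p_8 = 16·292759966113 + 18258184939 = 4702417642747, q_8 = 16·7694584907 + 479878298 = 123593236810 → 4702417642747/123593236810
APPEND 3: p_9 = 3·4702417642747 + 292759966113 = 14400012894354, q_9 = 3·123593236810 + 7694584907 = 378474295337 → 14400012894354/378474295337
APPEND 48: p_10 = 48·14400012894354 + 4702417642747 = 695903036571739, q_10 = 48·378474295337 + 123593236810 = 18290359412986 → 695903036571739/18290359412986
APPEND 6: p_11 = 6·695903036571739 + 14400012894354 = 4189818232324788, q_11 = 6·18290359412986 + 378474295337 = 110120630773253 → 4189818232324788/110120630773253
APPEND 50: p_12 = 50·4189818232324788 + 695903036571739 = 210186814652811139, q_12 = 50·110120630773253 + 18290359412986 = 5524321898075636 → 210186814652811139/5524321898075636
APPEND 42: p_13 = 42·210186814652811139 + 4189818232324788 = 8832036033650392626, q_13 = 42·5524321898075636 + 110120630773253 = 232131640349949965 → 8832036033650392626/232131640349949965
APPEND 39: p_14 = 39·8832036033650392626 + 210186814652811139 = 344659592127018123553, q_14 = 39·232131640349949965 + 5524321898075636 = 9058658295546124271 → 344659592127018123553/9058658295546124271

20812/547
770843/20260
629007089/16532139
18258184939/479878298
4702417642747/123593236810
695903036571739/18290359412986
210186814652811139/5524321898075636
344659592127018123553/9058658295546124271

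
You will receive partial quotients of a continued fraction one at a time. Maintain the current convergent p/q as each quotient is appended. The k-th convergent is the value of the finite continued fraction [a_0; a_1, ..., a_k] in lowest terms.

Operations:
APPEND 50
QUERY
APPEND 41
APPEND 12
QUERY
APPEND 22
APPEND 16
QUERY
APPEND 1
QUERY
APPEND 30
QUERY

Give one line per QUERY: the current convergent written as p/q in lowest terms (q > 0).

50/1
24662/493
8738502/174685
9283117/185572
287232012/5741845

APPEND 50: p_0 = 50·1 + 0 = 50, q_0 = 50·0 + 1 = 1 → 50/1
APPEND 41: p_1 = 41·50 + 1 = 2051, q_1 = 41·1 + 0 = 41 → 2051/41
APPEND 12: p_2 = 12·2051 + 50 = 24662, q_2 = 12·41 + 1 = 493 → 24662/493
APPEND 22: p_3 = 22·24662 + 2051 = 544615, q_3 = 22·493 + 41 = 10887 → 544615/10887
APPEND 16: p_4 = 16·544615 + 24662 = 8738502, q_4 = 16·10887 + 493 = 174685 → 8738502/174685
APPEND 1: p_5 = 1·8738502 + 544615 = 9283117, q_5 = 1·174685 + 10887 = 185572 → 9283117/185572
APPEND 30: p_6 = 30·9283117 + 8738502 = 287232012, q_6 = 30·185572 + 174685 = 5741845 → 287232012/5741845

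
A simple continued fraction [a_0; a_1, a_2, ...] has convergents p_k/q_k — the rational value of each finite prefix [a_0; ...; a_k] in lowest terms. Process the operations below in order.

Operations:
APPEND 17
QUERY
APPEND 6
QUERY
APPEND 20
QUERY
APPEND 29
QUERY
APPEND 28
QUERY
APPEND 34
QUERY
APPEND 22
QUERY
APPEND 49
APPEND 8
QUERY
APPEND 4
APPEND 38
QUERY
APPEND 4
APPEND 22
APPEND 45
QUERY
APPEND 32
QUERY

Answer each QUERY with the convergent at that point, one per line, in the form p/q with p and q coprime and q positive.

APPEND 17: p_0 = 17·1 + 0 = 17, q_0 = 17·0 + 1 = 1 → 17/1
APPEND 6: p_1 = 6·17 + 1 = 103, q_1 = 6·1 + 0 = 6 → 103/6
APPEND 20: p_2 = 20·103 + 17 = 2077, q_2 = 20·6 + 1 = 121 → 2077/121
APPEND 29: p_3 = 29·2077 + 103 = 60336, q_3 = 29·121 + 6 = 3515 → 60336/3515
APPEND 28: p_4 = 28·60336 + 2077 = 1691485, q_4 = 28·3515 + 121 = 98541 → 1691485/98541
APPEND 34: p_5 = 34·1691485 + 60336 = 57570826, q_5 = 34·98541 + 3515 = 3353909 → 57570826/3353909
APPEND 22: p_6 = 22·57570826 + 1691485 = 1268249657, q_6 = 22·3353909 + 98541 = 73884539 → 1268249657/73884539
APPEND 49: p_7 = 49·1268249657 + 57570826 = 62201804019, q_7 = 49·73884539 + 3353909 = 3623696320 → 62201804019/3623696320
APPEND 8: p_8 = 8·62201804019 + 1268249657 = 498882681809, q_8 = 8·3623696320 + 73884539 = 29063455099 → 498882681809/29063455099
APPEND 4: p_9 = 4·498882681809 + 62201804019 = 2057732531255, q_9 = 4·29063455099 + 3623696320 = 119877516716 → 2057732531255/119877516716
APPEND 38: p_10 = 38·2057732531255 + 498882681809 = 78692718869499, q_10 = 38·119877516716 + 29063455099 = 4584409090307 → 78692718869499/4584409090307
APPEND 4: p_11 = 4·78692718869499 + 2057732531255 = 316828608009251, q_11 = 4·4584409090307 + 119877516716 = 18457513877944 → 316828608009251/18457513877944
APPEND 22: p_12 = 22·316828608009251 + 78692718869499 = 7048922095073021, q_12 = 22·18457513877944 + 4584409090307 = 410649714405075 → 7048922095073021/410649714405075
APPEND 45: p_13 = 45·7048922095073021 + 316828608009251 = 317518322886295196, q_13 = 45·410649714405075 + 18457513877944 = 18497694662106319 → 317518322886295196/18497694662106319
APPEND 32: p_14 = 32·317518322886295196 + 7048922095073021 = 10167635254456519293, q_14 = 32·18497694662106319 + 410649714405075 = 592336878901807283 → 10167635254456519293/592336878901807283

17/1
103/6
2077/121
60336/3515
1691485/98541
57570826/3353909
1268249657/73884539
498882681809/29063455099
78692718869499/4584409090307
317518322886295196/18497694662106319
10167635254456519293/592336878901807283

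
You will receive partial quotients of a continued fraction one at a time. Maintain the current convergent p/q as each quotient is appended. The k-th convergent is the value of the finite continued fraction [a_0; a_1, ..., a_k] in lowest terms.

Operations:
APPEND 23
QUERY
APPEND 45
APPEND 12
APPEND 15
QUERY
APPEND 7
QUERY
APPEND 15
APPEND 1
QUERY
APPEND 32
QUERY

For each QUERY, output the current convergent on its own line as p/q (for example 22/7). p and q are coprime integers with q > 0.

23/1
187861/8160
1327482/57661
21427573/930736
705782427/30656627

APPEND 23: p_0 = 23·1 + 0 = 23, q_0 = 23·0 + 1 = 1 → 23/1
APPEND 45: p_1 = 45·23 + 1 = 1036, q_1 = 45·1 + 0 = 45 → 1036/45
APPEND 12: p_2 = 12·1036 + 23 = 12455, q_2 = 12·45 + 1 = 541 → 12455/541
APPEND 15: p_3 = 15·12455 + 1036 = 187861, q_3 = 15·541 + 45 = 8160 → 187861/8160
APPEND 7: p_4 = 7·187861 + 12455 = 1327482, q_4 = 7·8160 + 541 = 57661 → 1327482/57661
APPEND 15: p_5 = 15·1327482 + 187861 = 20100091, q_5 = 15·57661 + 8160 = 873075 → 20100091/873075
APPEND 1: p_6 = 1·20100091 + 1327482 = 21427573, q_6 = 1·873075 + 57661 = 930736 → 21427573/930736
APPEND 32: p_7 = 32·21427573 + 20100091 = 705782427, q_7 = 32·930736 + 873075 = 30656627 → 705782427/30656627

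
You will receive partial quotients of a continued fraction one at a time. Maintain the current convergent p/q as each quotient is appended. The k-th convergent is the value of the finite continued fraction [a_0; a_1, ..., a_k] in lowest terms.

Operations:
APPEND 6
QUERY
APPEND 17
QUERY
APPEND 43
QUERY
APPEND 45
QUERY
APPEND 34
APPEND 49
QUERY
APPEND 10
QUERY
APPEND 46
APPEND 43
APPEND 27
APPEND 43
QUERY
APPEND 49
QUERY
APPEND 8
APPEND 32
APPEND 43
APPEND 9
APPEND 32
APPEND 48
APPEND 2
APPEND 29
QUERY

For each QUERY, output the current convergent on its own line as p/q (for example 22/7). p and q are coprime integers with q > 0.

6/1
103/17
4435/732
199678/32957
333080541/54975187
3337598897/550873140
7698394543736541/1270625652195323
377400211134091814/62290180983392181
3470805405298207679267151490/572858971658989106091936183

APPEND 6: p_0 = 6·1 + 0 = 6, q_0 = 6·0 + 1 = 1 → 6/1
APPEND 17: p_1 = 17·6 + 1 = 103, q_1 = 17·1 + 0 = 17 → 103/17
APPEND 43: p_2 = 43·103 + 6 = 4435, q_2 = 43·17 + 1 = 732 → 4435/732
APPEND 45: p_3 = 45·4435 + 103 = 199678, q_3 = 45·732 + 17 = 32957 → 199678/32957
APPEND 34: p_4 = 34·199678 + 4435 = 6793487, q_4 = 34·32957 + 732 = 1121270 → 6793487/1121270
APPEND 49: p_5 = 49·6793487 + 199678 = 333080541, q_5 = 49·1121270 + 32957 = 54975187 → 333080541/54975187
APPEND 10: p_6 = 10·333080541 + 6793487 = 3337598897, q_6 = 10·54975187 + 1121270 = 550873140 → 3337598897/550873140
APPEND 46: p_7 = 46·3337598897 + 333080541 = 153862629803, q_7 = 46·550873140 + 54975187 = 25395139627 → 153862629803/25395139627
APPEND 43: p_8 = 43·153862629803 + 3337598897 = 6619430680426, q_8 = 43·25395139627 + 550873140 = 1092541877101 → 6619430680426/1092541877101
APPEND 27: p_9 = 27·6619430680426 + 153862629803 = 178878491001305, q_9 = 27·1092541877101 + 25395139627 = 29524025821354 → 178878491001305/29524025821354
APPEND 43: p_10 = 43·178878491001305 + 6619430680426 = 7698394543736541, q_10 = 43·29524025821354 + 1092541877101 = 1270625652195323 → 7698394543736541/1270625652195323
APPEND 49: p_11 = 49·7698394543736541 + 178878491001305 = 377400211134091814, q_11 = 49·1270625652195323 + 29524025821354 = 62290180983392181 → 377400211134091814/62290180983392181
APPEND 8: p_12 = 8·377400211134091814 + 7698394543736541 = 3026900083616471053, q_12 = 8·62290180983392181 + 1270625652195323 = 499592073519332771 → 3026900083616471053/499592073519332771
APPEND 32: p_13 = 32·3026900083616471053 + 377400211134091814 = 97238202886861165510, q_13 = 32·499592073519332771 + 62290180983392181 = 16049236533602040853 → 97238202886861165510/16049236533602040853
APPEND 43: p_14 = 43·97238202886861165510 + 3026900083616471053 = 4184269624218646587983, q_14 = 43·16049236533602040853 + 499592073519332771 = 690616763018407089450 → 4184269624218646587983/690616763018407089450
APPEND 9: p_15 = 9·4184269624218646587983 + 97238202886861165510 = 37755664820854680457357, q_15 = 9·690616763018407089450 + 16049236533602040853 = 6231600103699265845903 → 37755664820854680457357/6231600103699265845903
APPEND 32: p_16 = 32·37755664820854680457357 + 4184269624218646587983 = 1212365543891568421223407, q_16 = 32·6231600103699265845903 + 690616763018407089450 = 200101820081394914158346 → 1212365543891568421223407/200101820081394914158346
APPEND 48: p_17 = 48·1212365543891568421223407 + 37755664820854680457357 = 58231301771616138899180893, q_17 = 48·200101820081394914158346 + 6231600103699265845903 = 9611118964010655145446511 → 58231301771616138899180893/9611118964010655145446511
APPEND 2: p_18 = 2·58231301771616138899180893 + 1212365543891568421223407 = 117674969087123846219585193, q_18 = 2·9611118964010655145446511 + 200101820081394914158346 = 19422339748102705205051368 → 117674969087123846219585193/19422339748102705205051368
APPEND 29: p_19 = 29·117674969087123846219585193 + 58231301771616138899180893 = 3470805405298207679267151490, q_19 = 29·19422339748102705205051368 + 9611118964010655145446511 = 572858971658989106091936183 → 3470805405298207679267151490/572858971658989106091936183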